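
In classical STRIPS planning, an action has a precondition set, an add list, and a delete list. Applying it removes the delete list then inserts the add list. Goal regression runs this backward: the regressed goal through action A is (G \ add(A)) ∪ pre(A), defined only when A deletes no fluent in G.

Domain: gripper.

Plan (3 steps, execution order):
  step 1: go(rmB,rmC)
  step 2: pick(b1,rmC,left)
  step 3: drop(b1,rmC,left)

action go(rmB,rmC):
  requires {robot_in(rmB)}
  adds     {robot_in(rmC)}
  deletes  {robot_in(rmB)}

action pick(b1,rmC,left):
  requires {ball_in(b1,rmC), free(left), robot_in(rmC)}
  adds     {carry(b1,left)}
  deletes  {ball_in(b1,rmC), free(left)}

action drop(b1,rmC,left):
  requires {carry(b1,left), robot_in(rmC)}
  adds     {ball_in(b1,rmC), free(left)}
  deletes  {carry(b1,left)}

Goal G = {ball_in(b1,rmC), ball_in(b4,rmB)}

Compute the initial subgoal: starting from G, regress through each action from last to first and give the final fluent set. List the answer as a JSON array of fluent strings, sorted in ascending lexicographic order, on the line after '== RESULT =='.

Work backward from the goal:
  through step 3 (drop(b1,rmC,left)): drop {ball_in(b1,rmC)}, keep {ball_in(b4,rmB)}, require {carry(b1,left), robot_in(rmC)}
    → {ball_in(b4,rmB), carry(b1,left), robot_in(rmC)}
  through step 2 (pick(b1,rmC,left)): drop {carry(b1,left)}, keep {ball_in(b4,rmB), robot_in(rmC)}, require {ball_in(b1,rmC), free(left), robot_in(rmC)}
    → {ball_in(b1,rmC), ball_in(b4,rmB), free(left), robot_in(rmC)}
  through step 1 (go(rmB,rmC)): drop {robot_in(rmC)}, keep {ball_in(b1,rmC), ball_in(b4,rmB), free(left)}, require {robot_in(rmB)}
    → {ball_in(b1,rmC), ball_in(b4,rmB), free(left), robot_in(rmB)}

== RESULT ==
["ball_in(b1,rmC)", "ball_in(b4,rmB)", "free(left)", "robot_in(rmB)"]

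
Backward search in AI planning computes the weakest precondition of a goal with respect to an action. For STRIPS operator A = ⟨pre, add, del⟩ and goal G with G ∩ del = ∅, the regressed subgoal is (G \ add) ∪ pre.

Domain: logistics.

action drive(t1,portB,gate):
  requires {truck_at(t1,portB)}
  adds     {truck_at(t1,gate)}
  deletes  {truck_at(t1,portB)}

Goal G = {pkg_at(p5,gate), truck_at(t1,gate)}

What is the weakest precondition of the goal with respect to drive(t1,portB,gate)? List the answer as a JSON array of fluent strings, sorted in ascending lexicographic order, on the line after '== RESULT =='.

Compute (G \ add) ∪ pre:
  G ∩ del = {}  (empty — regression defined)
  G \ add = {pkg_at(p5,gate), truck_at(t1,gate)} \ {truck_at(t1,gate)} = {pkg_at(p5,gate)}
  ∪ pre   = {pkg_at(p5,gate)} ∪ {truck_at(t1,portB)}
          = {pkg_at(p5,gate), truck_at(t1,portB)}

== RESULT ==
["pkg_at(p5,gate)", "truck_at(t1,portB)"]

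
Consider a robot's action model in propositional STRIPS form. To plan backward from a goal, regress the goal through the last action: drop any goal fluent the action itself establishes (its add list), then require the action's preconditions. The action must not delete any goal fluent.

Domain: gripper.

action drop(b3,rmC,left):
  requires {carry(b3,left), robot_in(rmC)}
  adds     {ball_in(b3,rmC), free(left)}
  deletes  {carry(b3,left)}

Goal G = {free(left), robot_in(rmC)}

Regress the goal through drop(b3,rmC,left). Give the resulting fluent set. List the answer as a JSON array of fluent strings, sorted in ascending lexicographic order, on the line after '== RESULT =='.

Regress:
  G ∩ del = {}  (empty — regression defined)
  G \ add = {free(left), robot_in(rmC)} \ {ball_in(b3,rmC), free(left)} = {robot_in(rmC)}
  ∪ pre   = {robot_in(rmC)} ∪ {carry(b3,left), robot_in(rmC)}
          = {carry(b3,left), robot_in(rmC)}

== RESULT ==
["carry(b3,left)", "robot_in(rmC)"]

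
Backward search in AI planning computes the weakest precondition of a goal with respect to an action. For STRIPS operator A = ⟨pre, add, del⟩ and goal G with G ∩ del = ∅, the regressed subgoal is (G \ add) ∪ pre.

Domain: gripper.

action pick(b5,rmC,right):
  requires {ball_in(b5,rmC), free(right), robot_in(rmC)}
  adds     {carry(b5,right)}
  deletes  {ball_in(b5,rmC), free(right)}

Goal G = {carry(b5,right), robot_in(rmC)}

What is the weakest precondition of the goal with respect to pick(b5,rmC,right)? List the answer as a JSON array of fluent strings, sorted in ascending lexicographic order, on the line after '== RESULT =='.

Regress:
  G ∩ del = {}  (empty — regression defined)
  G \ add = {carry(b5,right), robot_in(rmC)} \ {carry(b5,right)} = {robot_in(rmC)}
  ∪ pre   = {robot_in(rmC)} ∪ {ball_in(b5,rmC), free(right), robot_in(rmC)}
          = {ball_in(b5,rmC), free(right), robot_in(rmC)}

== RESULT ==
["ball_in(b5,rmC)", "free(right)", "robot_in(rmC)"]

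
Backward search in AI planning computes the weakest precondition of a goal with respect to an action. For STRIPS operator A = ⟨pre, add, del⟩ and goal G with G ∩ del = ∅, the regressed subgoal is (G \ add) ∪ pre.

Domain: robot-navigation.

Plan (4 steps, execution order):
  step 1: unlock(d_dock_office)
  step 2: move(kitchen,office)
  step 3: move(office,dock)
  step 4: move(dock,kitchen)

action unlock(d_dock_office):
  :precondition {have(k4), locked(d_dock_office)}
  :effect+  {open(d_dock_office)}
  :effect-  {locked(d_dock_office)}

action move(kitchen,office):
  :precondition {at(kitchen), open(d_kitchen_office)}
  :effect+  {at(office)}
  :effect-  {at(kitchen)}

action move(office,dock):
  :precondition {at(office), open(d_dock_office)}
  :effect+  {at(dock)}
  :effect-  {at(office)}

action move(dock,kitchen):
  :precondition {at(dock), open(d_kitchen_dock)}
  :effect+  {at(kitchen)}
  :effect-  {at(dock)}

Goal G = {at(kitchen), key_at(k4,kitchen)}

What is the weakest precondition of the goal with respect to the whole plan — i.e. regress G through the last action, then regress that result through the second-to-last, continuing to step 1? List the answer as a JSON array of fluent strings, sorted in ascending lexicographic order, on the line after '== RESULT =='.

Work backward from the goal:
  through step 4 (move(dock,kitchen)): drop {at(kitchen)}, keep {key_at(k4,kitchen)}, require {at(dock), open(d_kitchen_dock)}
    → {at(dock), key_at(k4,kitchen), open(d_kitchen_dock)}
  through step 3 (move(office,dock)): drop {at(dock)}, keep {key_at(k4,kitchen), open(d_kitchen_dock)}, require {at(office), open(d_dock_office)}
    → {at(office), key_at(k4,kitchen), open(d_dock_office), open(d_kitchen_dock)}
  through step 2 (move(kitchen,office)): drop {at(office)}, keep {key_at(k4,kitchen), open(d_dock_office), open(d_kitchen_dock)}, require {at(kitchen), open(d_kitchen_office)}
    → {at(kitchen), key_at(k4,kitchen), open(d_dock_office), open(d_kitchen_dock), open(d_kitchen_office)}
  through step 1 (unlock(d_dock_office)): drop {open(d_dock_office)}, keep {at(kitchen), key_at(k4,kitchen), open(d_kitchen_dock), open(d_kitchen_office)}, require {have(k4), locked(d_dock_office)}
    → {at(kitchen), have(k4), key_at(k4,kitchen), locked(d_dock_office), open(d_kitchen_dock), open(d_kitchen_office)}

== RESULT ==
["at(kitchen)", "have(k4)", "key_at(k4,kitchen)", "locked(d_dock_office)", "open(d_kitchen_dock)", "open(d_kitchen_office)"]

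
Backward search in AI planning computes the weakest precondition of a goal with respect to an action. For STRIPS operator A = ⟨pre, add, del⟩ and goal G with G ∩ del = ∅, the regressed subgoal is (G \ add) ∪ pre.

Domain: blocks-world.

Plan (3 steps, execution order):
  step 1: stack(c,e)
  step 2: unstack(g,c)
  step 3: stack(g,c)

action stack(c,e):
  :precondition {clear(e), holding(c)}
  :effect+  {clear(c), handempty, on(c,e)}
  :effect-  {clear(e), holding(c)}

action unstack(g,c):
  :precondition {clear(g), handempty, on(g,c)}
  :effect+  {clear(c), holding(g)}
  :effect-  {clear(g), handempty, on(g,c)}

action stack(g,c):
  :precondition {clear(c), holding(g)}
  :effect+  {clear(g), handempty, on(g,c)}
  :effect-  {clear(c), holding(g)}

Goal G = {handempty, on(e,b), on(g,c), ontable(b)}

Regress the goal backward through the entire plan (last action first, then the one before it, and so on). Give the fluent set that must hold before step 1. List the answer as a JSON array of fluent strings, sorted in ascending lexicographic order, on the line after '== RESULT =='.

Work backward from the goal:
  through step 3 (stack(g,c)): drop {handempty, on(g,c)}, keep {on(e,b), ontable(b)}, require {clear(c), holding(g)}
    → {clear(c), holding(g), on(e,b), ontable(b)}
  through step 2 (unstack(g,c)): drop {clear(c), holding(g)}, keep {on(e,b), ontable(b)}, require {clear(g), handempty, on(g,c)}
    → {clear(g), handempty, on(e,b), on(g,c), ontable(b)}
  through step 1 (stack(c,e)): drop {handempty}, keep {clear(g), on(e,b), on(g,c), ontable(b)}, require {clear(e), holding(c)}
    → {clear(e), clear(g), holding(c), on(e,b), on(g,c), ontable(b)}

== RESULT ==
["clear(e)", "clear(g)", "holding(c)", "on(e,b)", "on(g,c)", "ontable(b)"]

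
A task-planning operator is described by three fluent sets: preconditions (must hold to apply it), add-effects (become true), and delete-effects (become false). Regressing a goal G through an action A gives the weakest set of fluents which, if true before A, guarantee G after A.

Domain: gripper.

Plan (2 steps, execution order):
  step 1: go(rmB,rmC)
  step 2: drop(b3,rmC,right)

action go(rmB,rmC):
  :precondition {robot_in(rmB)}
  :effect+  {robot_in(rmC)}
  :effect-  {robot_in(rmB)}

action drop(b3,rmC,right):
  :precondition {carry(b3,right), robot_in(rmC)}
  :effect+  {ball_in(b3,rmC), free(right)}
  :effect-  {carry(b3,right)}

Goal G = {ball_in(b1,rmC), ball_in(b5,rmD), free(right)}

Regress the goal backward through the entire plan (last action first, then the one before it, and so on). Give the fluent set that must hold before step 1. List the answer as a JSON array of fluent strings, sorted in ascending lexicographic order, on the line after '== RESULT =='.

Work backward from the goal:
  through step 2 (drop(b3,rmC,right)): drop {free(right)}, keep {ball_in(b1,rmC), ball_in(b5,rmD)}, require {carry(b3,right), robot_in(rmC)}
    → {ball_in(b1,rmC), ball_in(b5,rmD), carry(b3,right), robot_in(rmC)}
  through step 1 (go(rmB,rmC)): drop {robot_in(rmC)}, keep {ball_in(b1,rmC), ball_in(b5,rmD), carry(b3,right)}, require {robot_in(rmB)}
    → {ball_in(b1,rmC), ball_in(b5,rmD), carry(b3,right), robot_in(rmB)}

== RESULT ==
["ball_in(b1,rmC)", "ball_in(b5,rmD)", "carry(b3,right)", "robot_in(rmB)"]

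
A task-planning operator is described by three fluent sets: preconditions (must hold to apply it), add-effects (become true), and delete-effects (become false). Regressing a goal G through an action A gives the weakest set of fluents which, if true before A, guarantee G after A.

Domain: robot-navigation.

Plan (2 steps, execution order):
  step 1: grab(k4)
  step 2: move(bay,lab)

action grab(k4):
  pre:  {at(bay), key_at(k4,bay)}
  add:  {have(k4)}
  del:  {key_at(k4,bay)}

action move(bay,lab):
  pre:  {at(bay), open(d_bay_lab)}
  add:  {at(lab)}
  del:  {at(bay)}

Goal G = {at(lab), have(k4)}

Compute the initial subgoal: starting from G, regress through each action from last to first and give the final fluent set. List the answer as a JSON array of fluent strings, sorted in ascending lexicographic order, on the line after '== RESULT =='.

Regress step by step:
  through step 2 (move(bay,lab)): drop {at(lab)}, keep {have(k4)}, require {at(bay), open(d_bay_lab)}
    → {at(bay), have(k4), open(d_bay_lab)}
  through step 1 (grab(k4)): drop {have(k4)}, keep {at(bay), open(d_bay_lab)}, require {at(bay), key_at(k4,bay)}
    → {at(bay), key_at(k4,bay), open(d_bay_lab)}

== RESULT ==
["at(bay)", "key_at(k4,bay)", "open(d_bay_lab)"]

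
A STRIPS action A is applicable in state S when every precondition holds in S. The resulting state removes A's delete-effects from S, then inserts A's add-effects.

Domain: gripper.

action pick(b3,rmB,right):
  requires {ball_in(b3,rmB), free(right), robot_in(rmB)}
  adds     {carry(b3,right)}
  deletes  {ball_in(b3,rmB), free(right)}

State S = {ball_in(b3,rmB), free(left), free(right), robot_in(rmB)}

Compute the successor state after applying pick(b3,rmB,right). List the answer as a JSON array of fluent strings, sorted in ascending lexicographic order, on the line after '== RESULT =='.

Progress:
  pre ⊆ S: {ball_in(b3,rmB), free(right), robot_in(rmB)} ⊆ S  — applicable
  S \ del = {free(left), robot_in(rmB)}
  ∪ add   = {carry(b3,right), free(left), robot_in(rmB)}

== RESULT ==
["carry(b3,right)", "free(left)", "robot_in(rmB)"]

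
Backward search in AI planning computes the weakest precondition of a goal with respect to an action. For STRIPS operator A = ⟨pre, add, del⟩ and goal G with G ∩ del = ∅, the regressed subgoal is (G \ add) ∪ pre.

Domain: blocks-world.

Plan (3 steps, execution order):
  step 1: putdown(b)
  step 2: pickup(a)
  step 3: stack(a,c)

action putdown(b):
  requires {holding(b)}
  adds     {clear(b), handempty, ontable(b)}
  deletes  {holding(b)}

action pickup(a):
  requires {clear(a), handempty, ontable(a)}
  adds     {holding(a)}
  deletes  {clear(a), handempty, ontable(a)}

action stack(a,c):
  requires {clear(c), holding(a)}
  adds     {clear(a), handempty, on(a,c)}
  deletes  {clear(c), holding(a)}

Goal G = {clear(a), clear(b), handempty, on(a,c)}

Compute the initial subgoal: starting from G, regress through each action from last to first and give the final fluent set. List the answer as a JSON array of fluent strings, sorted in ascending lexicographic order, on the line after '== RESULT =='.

Work backward from the goal:
  through step 3 (stack(a,c)): drop {clear(a), handempty, on(a,c)}, keep {clear(b)}, require {clear(c), holding(a)}
    → {clear(b), clear(c), holding(a)}
  through step 2 (pickup(a)): drop {holding(a)}, keep {clear(b), clear(c)}, require {clear(a), handempty, ontable(a)}
    → {clear(a), clear(b), clear(c), handempty, ontable(a)}
  through step 1 (putdown(b)): drop {clear(b), handempty}, keep {clear(a), clear(c), ontable(a)}, require {holding(b)}
    → {clear(a), clear(c), holding(b), ontable(a)}

== RESULT ==
["clear(a)", "clear(c)", "holding(b)", "ontable(a)"]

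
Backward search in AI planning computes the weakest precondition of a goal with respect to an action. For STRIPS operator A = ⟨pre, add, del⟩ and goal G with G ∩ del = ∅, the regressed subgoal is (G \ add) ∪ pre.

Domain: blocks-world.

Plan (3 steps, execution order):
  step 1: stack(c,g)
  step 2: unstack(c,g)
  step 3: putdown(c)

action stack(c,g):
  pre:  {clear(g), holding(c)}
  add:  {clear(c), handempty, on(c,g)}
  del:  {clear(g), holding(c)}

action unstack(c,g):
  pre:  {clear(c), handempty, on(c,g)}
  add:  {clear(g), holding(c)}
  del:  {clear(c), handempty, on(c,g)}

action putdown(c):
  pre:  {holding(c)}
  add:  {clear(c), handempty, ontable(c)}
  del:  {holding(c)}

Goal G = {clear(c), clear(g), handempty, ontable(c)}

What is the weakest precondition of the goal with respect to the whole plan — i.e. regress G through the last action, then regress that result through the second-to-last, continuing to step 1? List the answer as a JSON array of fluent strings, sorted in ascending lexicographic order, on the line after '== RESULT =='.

Regress step by step:
  through step 3 (putdown(c)): drop {clear(c), handempty, ontable(c)}, keep {clear(g)}, require {holding(c)}
    → {clear(g), holding(c)}
  through step 2 (unstack(c,g)): drop {clear(g), holding(c)}, keep {}, require {clear(c), handempty, on(c,g)}
    → {clear(c), handempty, on(c,g)}
  through step 1 (stack(c,g)): drop {clear(c), handempty, on(c,g)}, keep {}, require {clear(g), holding(c)}
    → {clear(g), holding(c)}

== RESULT ==
["clear(g)", "holding(c)"]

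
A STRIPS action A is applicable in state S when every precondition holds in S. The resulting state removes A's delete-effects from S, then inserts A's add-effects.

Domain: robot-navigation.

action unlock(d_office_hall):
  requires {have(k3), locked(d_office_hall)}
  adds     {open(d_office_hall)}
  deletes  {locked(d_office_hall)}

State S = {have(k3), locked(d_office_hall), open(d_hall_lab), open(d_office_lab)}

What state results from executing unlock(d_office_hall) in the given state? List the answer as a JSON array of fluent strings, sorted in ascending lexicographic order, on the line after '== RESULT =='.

Compute (S \ del) ∪ add:
  pre ⊆ S: {have(k3), locked(d_office_hall)} ⊆ S  — applicable
  S \ del = {have(k3), open(d_hall_lab), open(d_office_lab)}
  ∪ add   = {have(k3), open(d_hall_lab), open(d_office_hall), open(d_office_lab)}

== RESULT ==
["have(k3)", "open(d_hall_lab)", "open(d_office_hall)", "open(d_office_lab)"]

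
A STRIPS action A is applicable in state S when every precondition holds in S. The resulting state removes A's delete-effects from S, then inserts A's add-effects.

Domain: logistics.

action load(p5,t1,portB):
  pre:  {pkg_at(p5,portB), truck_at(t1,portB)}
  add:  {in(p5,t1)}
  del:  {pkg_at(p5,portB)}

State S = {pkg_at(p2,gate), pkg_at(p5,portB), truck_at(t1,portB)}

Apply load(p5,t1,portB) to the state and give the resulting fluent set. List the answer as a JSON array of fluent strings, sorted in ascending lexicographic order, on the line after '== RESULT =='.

Progress:
  pre ⊆ S: {pkg_at(p5,portB), truck_at(t1,portB)} ⊆ S  — applicable
  S \ del = {pkg_at(p2,gate), truck_at(t1,portB)}
  ∪ add   = {in(p5,t1), pkg_at(p2,gate), truck_at(t1,portB)}

== RESULT ==
["in(p5,t1)", "pkg_at(p2,gate)", "truck_at(t1,portB)"]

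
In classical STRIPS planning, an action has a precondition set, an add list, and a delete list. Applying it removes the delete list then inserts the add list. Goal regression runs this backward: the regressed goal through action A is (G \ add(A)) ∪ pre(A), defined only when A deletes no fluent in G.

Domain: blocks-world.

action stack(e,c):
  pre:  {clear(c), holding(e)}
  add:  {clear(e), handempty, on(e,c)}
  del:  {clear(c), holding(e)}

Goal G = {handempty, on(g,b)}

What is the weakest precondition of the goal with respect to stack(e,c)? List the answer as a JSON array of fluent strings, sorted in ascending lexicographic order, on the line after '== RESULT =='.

Regress:
  G ∩ del = {}  (empty — regression defined)
  G \ add = {handempty, on(g,b)} \ {clear(e), handempty, on(e,c)} = {on(g,b)}
  ∪ pre   = {on(g,b)} ∪ {clear(c), holding(e)}
          = {clear(c), holding(e), on(g,b)}

== RESULT ==
["clear(c)", "holding(e)", "on(g,b)"]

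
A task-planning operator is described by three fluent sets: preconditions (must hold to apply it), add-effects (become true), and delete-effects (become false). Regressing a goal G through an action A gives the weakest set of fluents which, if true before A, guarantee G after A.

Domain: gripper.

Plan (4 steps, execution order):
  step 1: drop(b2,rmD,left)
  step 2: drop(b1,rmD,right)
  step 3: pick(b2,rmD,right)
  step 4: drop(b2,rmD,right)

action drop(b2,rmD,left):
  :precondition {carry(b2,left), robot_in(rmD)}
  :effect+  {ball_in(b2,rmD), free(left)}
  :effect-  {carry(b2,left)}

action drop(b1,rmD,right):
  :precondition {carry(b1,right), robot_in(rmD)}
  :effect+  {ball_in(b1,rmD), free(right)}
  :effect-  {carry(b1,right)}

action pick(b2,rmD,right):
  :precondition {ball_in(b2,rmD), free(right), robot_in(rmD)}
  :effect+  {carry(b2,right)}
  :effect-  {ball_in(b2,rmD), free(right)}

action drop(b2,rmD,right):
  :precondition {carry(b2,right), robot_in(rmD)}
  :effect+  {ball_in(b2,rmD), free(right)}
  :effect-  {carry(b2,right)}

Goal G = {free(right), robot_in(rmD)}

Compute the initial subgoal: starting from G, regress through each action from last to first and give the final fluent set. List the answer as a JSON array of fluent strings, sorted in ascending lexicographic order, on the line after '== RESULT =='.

Regress step by step:
  through step 4 (drop(b2,rmD,right)): drop {free(right)}, keep {robot_in(rmD)}, require {carry(b2,right), robot_in(rmD)}
    → {carry(b2,right), robot_in(rmD)}
  through step 3 (pick(b2,rmD,right)): drop {carry(b2,right)}, keep {robot_in(rmD)}, require {ball_in(b2,rmD), free(right), robot_in(rmD)}
    → {ball_in(b2,rmD), free(right), robot_in(rmD)}
  through step 2 (drop(b1,rmD,right)): drop {free(right)}, keep {ball_in(b2,rmD), robot_in(rmD)}, require {carry(b1,right), robot_in(rmD)}
    → {ball_in(b2,rmD), carry(b1,right), robot_in(rmD)}
  through step 1 (drop(b2,rmD,left)): drop {ball_in(b2,rmD)}, keep {carry(b1,right), robot_in(rmD)}, require {carry(b2,left), robot_in(rmD)}
    → {carry(b1,right), carry(b2,left), robot_in(rmD)}

== RESULT ==
["carry(b1,right)", "carry(b2,left)", "robot_in(rmD)"]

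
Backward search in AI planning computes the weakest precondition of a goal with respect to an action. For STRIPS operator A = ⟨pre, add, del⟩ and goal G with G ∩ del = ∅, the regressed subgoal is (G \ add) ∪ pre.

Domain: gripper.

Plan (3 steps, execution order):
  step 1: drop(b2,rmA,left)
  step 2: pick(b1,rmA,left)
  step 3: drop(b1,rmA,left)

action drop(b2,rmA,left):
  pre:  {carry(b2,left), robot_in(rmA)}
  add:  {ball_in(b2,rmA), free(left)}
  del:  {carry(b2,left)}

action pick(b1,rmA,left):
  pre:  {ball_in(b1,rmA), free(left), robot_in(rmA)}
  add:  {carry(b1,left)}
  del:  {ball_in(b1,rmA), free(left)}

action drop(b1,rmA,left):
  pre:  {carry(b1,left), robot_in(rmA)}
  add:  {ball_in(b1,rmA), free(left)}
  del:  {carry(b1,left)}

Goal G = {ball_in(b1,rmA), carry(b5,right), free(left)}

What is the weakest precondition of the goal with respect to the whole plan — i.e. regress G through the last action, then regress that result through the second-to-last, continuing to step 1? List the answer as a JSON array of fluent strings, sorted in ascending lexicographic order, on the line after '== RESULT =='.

Work backward from the goal:
  through step 3 (drop(b1,rmA,left)): drop {ball_in(b1,rmA), free(left)}, keep {carry(b5,right)}, require {carry(b1,left), robot_in(rmA)}
    → {carry(b1,left), carry(b5,right), robot_in(rmA)}
  through step 2 (pick(b1,rmA,left)): drop {carry(b1,left)}, keep {carry(b5,right), robot_in(rmA)}, require {ball_in(b1,rmA), free(left), robot_in(rmA)}
    → {ball_in(b1,rmA), carry(b5,right), free(left), robot_in(rmA)}
  through step 1 (drop(b2,rmA,left)): drop {free(left)}, keep {ball_in(b1,rmA), carry(b5,right), robot_in(rmA)}, require {carry(b2,left), robot_in(rmA)}
    → {ball_in(b1,rmA), carry(b2,left), carry(b5,right), robot_in(rmA)}

== RESULT ==
["ball_in(b1,rmA)", "carry(b2,left)", "carry(b5,right)", "robot_in(rmA)"]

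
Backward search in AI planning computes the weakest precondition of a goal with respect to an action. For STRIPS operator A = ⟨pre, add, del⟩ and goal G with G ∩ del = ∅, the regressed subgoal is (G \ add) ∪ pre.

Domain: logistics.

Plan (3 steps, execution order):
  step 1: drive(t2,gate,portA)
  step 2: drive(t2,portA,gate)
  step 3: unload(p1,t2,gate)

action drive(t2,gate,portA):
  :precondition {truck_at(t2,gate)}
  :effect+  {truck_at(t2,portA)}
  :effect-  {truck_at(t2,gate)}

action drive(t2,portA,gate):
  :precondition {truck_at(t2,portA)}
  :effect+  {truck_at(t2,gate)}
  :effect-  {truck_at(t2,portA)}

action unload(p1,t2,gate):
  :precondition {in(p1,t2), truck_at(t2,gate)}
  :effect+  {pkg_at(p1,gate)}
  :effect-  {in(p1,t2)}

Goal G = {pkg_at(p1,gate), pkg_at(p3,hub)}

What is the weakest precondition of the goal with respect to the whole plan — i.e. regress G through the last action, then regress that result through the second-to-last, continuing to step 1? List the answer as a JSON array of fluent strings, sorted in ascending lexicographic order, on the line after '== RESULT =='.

Work backward from the goal:
  through step 3 (unload(p1,t2,gate)): drop {pkg_at(p1,gate)}, keep {pkg_at(p3,hub)}, require {in(p1,t2), truck_at(t2,gate)}
    → {in(p1,t2), pkg_at(p3,hub), truck_at(t2,gate)}
  through step 2 (drive(t2,portA,gate)): drop {truck_at(t2,gate)}, keep {in(p1,t2), pkg_at(p3,hub)}, require {truck_at(t2,portA)}
    → {in(p1,t2), pkg_at(p3,hub), truck_at(t2,portA)}
  through step 1 (drive(t2,gate,portA)): drop {truck_at(t2,portA)}, keep {in(p1,t2), pkg_at(p3,hub)}, require {truck_at(t2,gate)}
    → {in(p1,t2), pkg_at(p3,hub), truck_at(t2,gate)}

== RESULT ==
["in(p1,t2)", "pkg_at(p3,hub)", "truck_at(t2,gate)"]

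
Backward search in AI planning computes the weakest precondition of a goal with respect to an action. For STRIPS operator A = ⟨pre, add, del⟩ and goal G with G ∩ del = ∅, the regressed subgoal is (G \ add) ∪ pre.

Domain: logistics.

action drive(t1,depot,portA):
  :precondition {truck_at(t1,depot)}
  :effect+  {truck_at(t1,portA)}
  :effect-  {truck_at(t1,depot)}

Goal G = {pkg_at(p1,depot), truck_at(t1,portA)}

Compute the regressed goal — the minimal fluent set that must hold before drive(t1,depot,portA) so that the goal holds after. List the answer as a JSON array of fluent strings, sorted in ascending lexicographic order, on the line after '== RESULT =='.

Regress:
  G ∩ del = {}  (empty — regression defined)
  G \ add = {pkg_at(p1,depot), truck_at(t1,portA)} \ {truck_at(t1,portA)} = {pkg_at(p1,depot)}
  ∪ pre   = {pkg_at(p1,depot)} ∪ {truck_at(t1,depot)}
          = {pkg_at(p1,depot), truck_at(t1,depot)}

== RESULT ==
["pkg_at(p1,depot)", "truck_at(t1,depot)"]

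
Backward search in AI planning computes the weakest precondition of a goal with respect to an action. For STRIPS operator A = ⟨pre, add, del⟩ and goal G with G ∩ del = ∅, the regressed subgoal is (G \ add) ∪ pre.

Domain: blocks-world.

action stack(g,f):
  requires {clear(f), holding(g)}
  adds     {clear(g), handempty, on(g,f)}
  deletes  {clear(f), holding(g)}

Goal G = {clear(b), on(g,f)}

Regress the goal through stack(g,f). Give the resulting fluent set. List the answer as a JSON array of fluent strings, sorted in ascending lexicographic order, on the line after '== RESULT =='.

Compute (G \ add) ∪ pre:
  G ∩ del = {}  (empty — regression defined)
  G \ add = {clear(b), on(g,f)} \ {clear(g), handempty, on(g,f)} = {clear(b)}
  ∪ pre   = {clear(b)} ∪ {clear(f), holding(g)}
          = {clear(b), clear(f), holding(g)}

== RESULT ==
["clear(b)", "clear(f)", "holding(g)"]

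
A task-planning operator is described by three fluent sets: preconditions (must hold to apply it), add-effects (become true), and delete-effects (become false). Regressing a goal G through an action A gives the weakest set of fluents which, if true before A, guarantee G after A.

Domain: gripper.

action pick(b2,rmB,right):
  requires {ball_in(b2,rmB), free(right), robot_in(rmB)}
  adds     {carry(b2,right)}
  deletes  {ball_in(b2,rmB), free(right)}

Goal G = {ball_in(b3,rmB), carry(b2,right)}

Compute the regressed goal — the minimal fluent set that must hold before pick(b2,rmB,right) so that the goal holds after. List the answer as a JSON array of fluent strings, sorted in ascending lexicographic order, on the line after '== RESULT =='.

Regress:
  G ∩ del = {}  (empty — regression defined)
  G \ add = {ball_in(b3,rmB), carry(b2,right)} \ {carry(b2,right)} = {ball_in(b3,rmB)}
  ∪ pre   = {ball_in(b3,rmB)} ∪ {ball_in(b2,rmB), free(right), robot_in(rmB)}
          = {ball_in(b2,rmB), ball_in(b3,rmB), free(right), robot_in(rmB)}

== RESULT ==
["ball_in(b2,rmB)", "ball_in(b3,rmB)", "free(right)", "robot_in(rmB)"]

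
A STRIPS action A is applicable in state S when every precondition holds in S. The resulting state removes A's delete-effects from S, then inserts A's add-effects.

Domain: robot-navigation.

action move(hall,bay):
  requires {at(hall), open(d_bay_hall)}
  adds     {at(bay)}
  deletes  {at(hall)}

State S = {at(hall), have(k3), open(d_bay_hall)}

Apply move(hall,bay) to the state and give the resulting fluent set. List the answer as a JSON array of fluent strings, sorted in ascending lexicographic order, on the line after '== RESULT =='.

Compute (S \ del) ∪ add:
  pre ⊆ S: {at(hall), open(d_bay_hall)} ⊆ S  — applicable
  S \ del = {have(k3), open(d_bay_hall)}
  ∪ add   = {at(bay), have(k3), open(d_bay_hall)}

== RESULT ==
["at(bay)", "have(k3)", "open(d_bay_hall)"]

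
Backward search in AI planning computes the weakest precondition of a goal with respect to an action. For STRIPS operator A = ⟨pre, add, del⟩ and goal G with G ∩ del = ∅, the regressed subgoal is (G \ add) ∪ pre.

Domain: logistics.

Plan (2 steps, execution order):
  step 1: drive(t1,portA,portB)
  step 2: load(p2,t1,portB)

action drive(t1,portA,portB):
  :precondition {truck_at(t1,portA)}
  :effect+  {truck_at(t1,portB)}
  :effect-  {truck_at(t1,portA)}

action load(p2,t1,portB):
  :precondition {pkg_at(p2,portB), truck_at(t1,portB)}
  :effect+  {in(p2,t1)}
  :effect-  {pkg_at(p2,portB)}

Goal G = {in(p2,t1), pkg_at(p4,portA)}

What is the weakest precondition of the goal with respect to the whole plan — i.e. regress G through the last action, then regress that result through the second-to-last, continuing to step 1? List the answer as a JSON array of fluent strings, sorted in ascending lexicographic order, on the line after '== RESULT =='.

Work backward from the goal:
  through step 2 (load(p2,t1,portB)): drop {in(p2,t1)}, keep {pkg_at(p4,portA)}, require {pkg_at(p2,portB), truck_at(t1,portB)}
    → {pkg_at(p2,portB), pkg_at(p4,portA), truck_at(t1,portB)}
  through step 1 (drive(t1,portA,portB)): drop {truck_at(t1,portB)}, keep {pkg_at(p2,portB), pkg_at(p4,portA)}, require {truck_at(t1,portA)}
    → {pkg_at(p2,portB), pkg_at(p4,portA), truck_at(t1,portA)}

== RESULT ==
["pkg_at(p2,portB)", "pkg_at(p4,portA)", "truck_at(t1,portA)"]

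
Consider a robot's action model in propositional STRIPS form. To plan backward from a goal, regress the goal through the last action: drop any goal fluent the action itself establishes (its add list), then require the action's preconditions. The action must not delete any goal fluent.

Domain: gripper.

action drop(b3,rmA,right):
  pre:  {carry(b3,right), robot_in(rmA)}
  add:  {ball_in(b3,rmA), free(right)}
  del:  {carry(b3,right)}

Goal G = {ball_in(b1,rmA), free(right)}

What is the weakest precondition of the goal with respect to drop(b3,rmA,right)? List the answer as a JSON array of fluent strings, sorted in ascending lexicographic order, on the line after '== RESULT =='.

Compute (G \ add) ∪ pre:
  G ∩ del = {}  (empty — regression defined)
  G \ add = {ball_in(b1,rmA), free(right)} \ {ball_in(b3,rmA), free(right)} = {ball_in(b1,rmA)}
  ∪ pre   = {ball_in(b1,rmA)} ∪ {carry(b3,right), robot_in(rmA)}
          = {ball_in(b1,rmA), carry(b3,right), robot_in(rmA)}

== RESULT ==
["ball_in(b1,rmA)", "carry(b3,right)", "robot_in(rmA)"]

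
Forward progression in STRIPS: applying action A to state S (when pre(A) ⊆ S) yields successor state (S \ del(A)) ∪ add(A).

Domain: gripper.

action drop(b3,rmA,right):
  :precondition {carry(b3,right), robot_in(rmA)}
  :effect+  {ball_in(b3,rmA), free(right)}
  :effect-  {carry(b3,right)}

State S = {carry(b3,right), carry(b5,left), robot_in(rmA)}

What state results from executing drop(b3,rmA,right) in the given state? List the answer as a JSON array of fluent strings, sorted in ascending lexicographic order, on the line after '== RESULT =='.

Progress:
  pre ⊆ S: {carry(b3,right), robot_in(rmA)} ⊆ S  — applicable
  S \ del = {carry(b5,left), robot_in(rmA)}
  ∪ add   = {ball_in(b3,rmA), carry(b5,left), free(right), robot_in(rmA)}

== RESULT ==
["ball_in(b3,rmA)", "carry(b5,left)", "free(right)", "robot_in(rmA)"]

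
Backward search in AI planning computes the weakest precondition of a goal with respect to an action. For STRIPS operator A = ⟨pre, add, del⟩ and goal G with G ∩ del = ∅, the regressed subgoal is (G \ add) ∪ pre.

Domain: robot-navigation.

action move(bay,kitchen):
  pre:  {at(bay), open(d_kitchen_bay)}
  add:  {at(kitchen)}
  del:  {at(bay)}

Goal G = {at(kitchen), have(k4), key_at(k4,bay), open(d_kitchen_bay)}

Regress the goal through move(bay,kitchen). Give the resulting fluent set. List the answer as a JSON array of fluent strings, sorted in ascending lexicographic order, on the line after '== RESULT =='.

Compute (G \ add) ∪ pre:
  G ∩ del = {}  (empty — regression defined)
  G \ add = {at(kitchen), have(k4), key_at(k4,bay), open(d_kitchen_bay)} \ {at(kitchen)} = {have(k4), key_at(k4,bay), open(d_kitchen_bay)}
  ∪ pre   = {have(k4), key_at(k4,bay), open(d_kitchen_bay)} ∪ {at(bay), open(d_kitchen_bay)}
          = {at(bay), have(k4), key_at(k4,bay), open(d_kitchen_bay)}

== RESULT ==
["at(bay)", "have(k4)", "key_at(k4,bay)", "open(d_kitchen_bay)"]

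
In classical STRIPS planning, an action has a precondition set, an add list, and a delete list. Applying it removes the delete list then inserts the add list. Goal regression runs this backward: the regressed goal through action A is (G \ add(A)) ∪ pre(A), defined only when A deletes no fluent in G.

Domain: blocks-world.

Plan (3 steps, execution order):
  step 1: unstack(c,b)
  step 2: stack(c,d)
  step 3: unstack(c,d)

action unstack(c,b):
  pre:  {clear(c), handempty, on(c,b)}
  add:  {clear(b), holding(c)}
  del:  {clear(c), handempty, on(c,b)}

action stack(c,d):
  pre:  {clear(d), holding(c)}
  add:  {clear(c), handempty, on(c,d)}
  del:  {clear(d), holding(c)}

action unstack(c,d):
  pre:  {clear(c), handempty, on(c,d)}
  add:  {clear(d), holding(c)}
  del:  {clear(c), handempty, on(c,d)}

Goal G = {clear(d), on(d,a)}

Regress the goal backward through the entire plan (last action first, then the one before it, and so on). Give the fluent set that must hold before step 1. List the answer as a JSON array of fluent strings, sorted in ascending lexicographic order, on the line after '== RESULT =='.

Work backward from the goal:
  through step 3 (unstack(c,d)): drop {clear(d)}, keep {on(d,a)}, require {clear(c), handempty, on(c,d)}
    → {clear(c), handempty, on(c,d), on(d,a)}
  through step 2 (stack(c,d)): drop {clear(c), handempty, on(c,d)}, keep {on(d,a)}, require {clear(d), holding(c)}
    → {clear(d), holding(c), on(d,a)}
  through step 1 (unstack(c,b)): drop {holding(c)}, keep {clear(d), on(d,a)}, require {clear(c), handempty, on(c,b)}
    → {clear(c), clear(d), handempty, on(c,b), on(d,a)}

== RESULT ==
["clear(c)", "clear(d)", "handempty", "on(c,b)", "on(d,a)"]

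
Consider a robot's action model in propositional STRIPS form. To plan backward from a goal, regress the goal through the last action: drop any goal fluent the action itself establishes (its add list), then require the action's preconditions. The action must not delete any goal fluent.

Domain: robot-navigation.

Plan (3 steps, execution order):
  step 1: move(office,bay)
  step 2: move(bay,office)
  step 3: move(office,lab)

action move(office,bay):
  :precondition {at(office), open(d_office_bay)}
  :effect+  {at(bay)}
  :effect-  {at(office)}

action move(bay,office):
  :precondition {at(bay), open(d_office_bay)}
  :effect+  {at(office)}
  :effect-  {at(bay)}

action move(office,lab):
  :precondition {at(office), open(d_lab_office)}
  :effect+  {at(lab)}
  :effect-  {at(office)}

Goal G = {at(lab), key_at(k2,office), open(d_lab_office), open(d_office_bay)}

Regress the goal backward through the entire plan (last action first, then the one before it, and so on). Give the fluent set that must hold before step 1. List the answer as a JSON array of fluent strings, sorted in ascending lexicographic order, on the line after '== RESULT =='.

Regress step by step:
  through step 3 (move(office,lab)): drop {at(lab)}, keep {key_at(k2,office), open(d_lab_office), open(d_office_bay)}, require {at(office), open(d_lab_office)}
    → {at(office), key_at(k2,office), open(d_lab_office), open(d_office_bay)}
  through step 2 (move(bay,office)): drop {at(office)}, keep {key_at(k2,office), open(d_lab_office), open(d_office_bay)}, require {at(bay), open(d_office_bay)}
    → {at(bay), key_at(k2,office), open(d_lab_office), open(d_office_bay)}
  through step 1 (move(office,bay)): drop {at(bay)}, keep {key_at(k2,office), open(d_lab_office), open(d_office_bay)}, require {at(office), open(d_office_bay)}
    → {at(office), key_at(k2,office), open(d_lab_office), open(d_office_bay)}

== RESULT ==
["at(office)", "key_at(k2,office)", "open(d_lab_office)", "open(d_office_bay)"]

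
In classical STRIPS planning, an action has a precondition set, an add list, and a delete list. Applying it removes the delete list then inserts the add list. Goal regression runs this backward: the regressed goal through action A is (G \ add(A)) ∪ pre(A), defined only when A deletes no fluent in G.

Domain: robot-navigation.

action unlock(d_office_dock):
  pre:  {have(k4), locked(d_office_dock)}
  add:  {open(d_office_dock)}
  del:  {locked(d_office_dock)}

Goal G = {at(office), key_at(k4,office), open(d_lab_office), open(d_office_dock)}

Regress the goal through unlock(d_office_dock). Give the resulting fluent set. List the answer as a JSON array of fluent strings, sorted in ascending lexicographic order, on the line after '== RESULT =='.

Regress:
  G ∩ del = {}  (empty — regression defined)
  G \ add = {at(office), key_at(k4,office), open(d_lab_office), open(d_office_dock)} \ {open(d_office_dock)} = {at(office), key_at(k4,office), open(d_lab_office)}
  ∪ pre   = {at(office), key_at(k4,office), open(d_lab_office)} ∪ {have(k4), locked(d_office_dock)}
          = {at(office), have(k4), key_at(k4,office), locked(d_office_dock), open(d_lab_office)}

== RESULT ==
["at(office)", "have(k4)", "key_at(k4,office)", "locked(d_office_dock)", "open(d_lab_office)"]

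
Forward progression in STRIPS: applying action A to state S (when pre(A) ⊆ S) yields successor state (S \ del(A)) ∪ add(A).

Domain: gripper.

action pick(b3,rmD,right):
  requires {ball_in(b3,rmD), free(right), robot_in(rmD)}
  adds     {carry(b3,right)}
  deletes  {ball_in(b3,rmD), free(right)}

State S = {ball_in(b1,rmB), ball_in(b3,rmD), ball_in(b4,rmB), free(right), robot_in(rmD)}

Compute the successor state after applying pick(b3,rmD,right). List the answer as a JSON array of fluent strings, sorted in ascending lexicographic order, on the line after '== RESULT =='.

Progress:
  pre ⊆ S: {ball_in(b3,rmD), free(right), robot_in(rmD)} ⊆ S  — applicable
  S \ del = {ball_in(b1,rmB), ball_in(b4,rmB), robot_in(rmD)}
  ∪ add   = {ball_in(b1,rmB), ball_in(b4,rmB), carry(b3,right), robot_in(rmD)}

== RESULT ==
["ball_in(b1,rmB)", "ball_in(b4,rmB)", "carry(b3,right)", "robot_in(rmD)"]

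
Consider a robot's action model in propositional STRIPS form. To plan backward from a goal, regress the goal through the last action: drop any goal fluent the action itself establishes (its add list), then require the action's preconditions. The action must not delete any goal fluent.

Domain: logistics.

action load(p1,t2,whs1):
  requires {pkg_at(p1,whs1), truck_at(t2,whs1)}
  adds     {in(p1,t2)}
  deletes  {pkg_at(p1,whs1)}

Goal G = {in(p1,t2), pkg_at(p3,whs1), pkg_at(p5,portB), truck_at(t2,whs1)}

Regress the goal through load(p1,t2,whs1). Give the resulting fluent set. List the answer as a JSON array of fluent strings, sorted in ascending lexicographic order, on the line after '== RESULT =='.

Compute (G \ add) ∪ pre:
  G ∩ del = {}  (empty — regression defined)
  G \ add = {in(p1,t2), pkg_at(p3,whs1), pkg_at(p5,portB), truck_at(t2,whs1)} \ {in(p1,t2)} = {pkg_at(p3,whs1), pkg_at(p5,portB), truck_at(t2,whs1)}
  ∪ pre   = {pkg_at(p3,whs1), pkg_at(p5,portB), truck_at(t2,whs1)} ∪ {pkg_at(p1,whs1), truck_at(t2,whs1)}
          = {pkg_at(p1,whs1), pkg_at(p3,whs1), pkg_at(p5,portB), truck_at(t2,whs1)}

== RESULT ==
["pkg_at(p1,whs1)", "pkg_at(p3,whs1)", "pkg_at(p5,portB)", "truck_at(t2,whs1)"]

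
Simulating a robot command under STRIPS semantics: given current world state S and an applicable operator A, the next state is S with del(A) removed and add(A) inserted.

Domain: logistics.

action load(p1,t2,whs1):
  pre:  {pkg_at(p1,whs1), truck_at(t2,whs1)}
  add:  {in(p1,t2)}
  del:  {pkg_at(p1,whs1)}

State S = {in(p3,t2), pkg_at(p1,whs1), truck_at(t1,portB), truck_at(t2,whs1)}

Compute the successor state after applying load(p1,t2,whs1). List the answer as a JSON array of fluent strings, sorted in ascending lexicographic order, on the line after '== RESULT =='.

Compute (S \ del) ∪ add:
  pre ⊆ S: {pkg_at(p1,whs1), truck_at(t2,whs1)} ⊆ S  — applicable
  S \ del = {in(p3,t2), truck_at(t1,portB), truck_at(t2,whs1)}
  ∪ add   = {in(p1,t2), in(p3,t2), truck_at(t1,portB), truck_at(t2,whs1)}

== RESULT ==
["in(p1,t2)", "in(p3,t2)", "truck_at(t1,portB)", "truck_at(t2,whs1)"]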